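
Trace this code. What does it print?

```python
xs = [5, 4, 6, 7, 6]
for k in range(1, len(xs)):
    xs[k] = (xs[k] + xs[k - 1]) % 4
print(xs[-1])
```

0

k=1: xs[1] = (4+5)%4 = 1 → [5, 1, 6, 7, 6]
k=2: xs[2] = (6+1)%4 = 3 → [5, 1, 3, 7, 6]
k=3: xs[3] = (7+3)%4 = 2 → [5, 1, 3, 2, 6]
k=4: xs[4] = (6+2)%4 = 0 → [5, 1, 3, 2, 0]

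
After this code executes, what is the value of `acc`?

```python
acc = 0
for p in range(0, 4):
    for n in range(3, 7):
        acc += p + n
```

p=0,n=3: acc = 0+3 = 3
p=0,n=4: acc = 3+4 = 7
p=0,n=5: acc = 7+5 = 12
p=0,n=6: acc = 12+6 = 18
p=1,n=3: acc = 18+4 = 22
p=1,n=4: acc = 22+5 = 27
p=1,n=5: acc = 27+6 = 33
p=1,n=6: acc = 33+7 = 40
p=2,n=3: acc = 40+5 = 45
p=2,n=4: acc = 45+6 = 51
p=2,n=5: acc = 51+7 = 58
p=2,n=6: acc = 58+8 = 66
p=3,n=3: acc = 66+6 = 72
p=3,n=4: acc = 72+7 = 79
p=3,n=5: acc = 79+8 = 87
p=3,n=6: acc = 87+9 = 96

96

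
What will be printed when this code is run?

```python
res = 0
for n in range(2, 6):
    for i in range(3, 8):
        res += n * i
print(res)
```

350

n=2,i=3: res = 0+6 = 6
n=2,i=4: res = 6+8 = 14
n=2,i=5: res = 14+10 = 24
n=2,i=6: res = 24+12 = 36
n=2,i=7: res = 36+14 = 50
n=3,i=3: res = 50+9 = 59
n=3,i=4: res = 59+12 = 71
n=3,i=5: res = 71+15 = 86
n=3,i=6: res = 86+18 = 104
n=3,i=7: res = 104+21 = 125
n=4,i=3: res = 125+12 = 137
n=4,i=4: res = 137+16 = 153
n=4,i=5: res = 153+20 = 173
n=4,i=6: res = 173+24 = 197
n=4,i=7: res = 197+28 = 225
n=5,i=3: res = 225+15 = 240
n=5,i=4: res = 240+20 = 260
n=5,i=5: res = 260+25 = 285
n=5,i=6: res = 285+30 = 315
n=5,i=7: res = 315+35 = 350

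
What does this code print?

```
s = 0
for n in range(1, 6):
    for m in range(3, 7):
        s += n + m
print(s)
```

n=1,m=3: s = 0+4 = 4
n=1,m=4: s = 4+5 = 9
n=1,m=5: s = 9+6 = 15
n=1,m=6: s = 15+7 = 22
n=2,m=3: s = 22+5 = 27
n=2,m=4: s = 27+6 = 33
n=2,m=5: s = 33+7 = 40
n=2,m=6: s = 40+8 = 48
n=3,m=3: s = 48+6 = 54
n=3,m=4: s = 54+7 = 61
n=3,m=5: s = 61+8 = 69
n=3,m=6: s = 69+9 = 78
n=4,m=3: s = 78+7 = 85
n=4,m=4: s = 85+8 = 93
n=4,m=5: s = 93+9 = 102
n=4,m=6: s = 102+10 = 112
n=5,m=3: s = 112+8 = 120
n=5,m=4: s = 120+9 = 129
n=5,m=5: s = 129+10 = 139
n=5,m=6: s = 139+11 = 150

150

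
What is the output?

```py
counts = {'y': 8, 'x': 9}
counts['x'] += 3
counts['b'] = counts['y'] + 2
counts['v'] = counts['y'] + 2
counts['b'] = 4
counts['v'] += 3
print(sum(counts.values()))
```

counts['x'] = 9+3 = 12 → {'y': 8, 'x': 12}
counts['b'] = counts['y']+2 = 10 → {'y': 8, 'x': 12, 'b': 10}
counts['v'] = counts['y']+2 = 10 → {'y': 8, 'x': 12, 'b': 10, 'v': 10}
counts['b'] = 4 → {'y': 8, 'x': 12, 'b': 4, 'v': 10}
counts['v'] = 10+3 = 13 → {'y': 8, 'x': 12, 'b': 4, 'v': 13}
sum of values = 37

37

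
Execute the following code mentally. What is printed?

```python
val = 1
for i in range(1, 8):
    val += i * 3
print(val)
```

i=1: val = 1+1*3 = 4
i=2: val = 4+2*3 = 10
i=3: val = 10+3*3 = 19
i=4: val = 19+4*3 = 31
i=5: val = 31+5*3 = 46
i=6: val = 46+6*3 = 64
i=7: val = 64+7*3 = 85

85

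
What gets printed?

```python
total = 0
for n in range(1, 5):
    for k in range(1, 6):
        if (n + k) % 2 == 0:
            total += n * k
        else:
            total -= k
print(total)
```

n=1,k=1: even sum, total = 0+1 = 1
n=1,k=2: odd sum, total = 1-2 = -1
n=1,k=3: even sum, total = (-1)+3 = 2
n=1,k=4: odd sum, total = 2-4 = -2
n=1,k=5: even sum, total = (-2)+5 = 3
n=2,k=1: odd sum, total = 3-1 = 2
n=2,k=2: even sum, total = 2+4 = 6
n=2,k=3: odd sum, total = 6-3 = 3
n=2,k=4: even sum, total = 3+8 = 11
n=2,k=5: odd sum, total = 11-5 = 6
n=3,k=1: even sum, total = 6+3 = 9
n=3,k=2: odd sum, total = 9-2 = 7
n=3,k=3: even sum, total = 7+9 = 16
n=3,k=4: odd sum, total = 16-4 = 12
n=3,k=5: even sum, total = 12+15 = 27
n=4,k=1: odd sum, total = 27-1 = 26
n=4,k=2: even sum, total = 26+8 = 34
n=4,k=3: odd sum, total = 34-3 = 31
n=4,k=4: even sum, total = 31+16 = 47
n=4,k=5: odd sum, total = 47-5 = 42

42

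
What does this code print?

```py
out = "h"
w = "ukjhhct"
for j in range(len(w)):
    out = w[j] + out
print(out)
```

tchhjkuh

j=0: prepend 'u' → 'uh'
j=1: prepend 'k' → 'kuh'
j=2: prepend 'j' → 'jkuh'
j=3: prepend 'h' → 'hjkuh'
j=4: prepend 'h' → 'hhjkuh'
j=5: prepend 'c' → 'chhjkuh'
j=6: prepend 't' → 'tchhjkuh'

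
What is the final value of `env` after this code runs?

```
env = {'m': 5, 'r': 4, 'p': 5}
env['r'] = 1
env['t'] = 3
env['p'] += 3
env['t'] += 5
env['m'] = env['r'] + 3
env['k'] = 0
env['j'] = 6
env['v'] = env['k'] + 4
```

{'m': 4, 'r': 1, 'p': 8, 't': 8, 'k': 0, 'j': 6, 'v': 4}

env['r'] = 1 → {'m': 5, 'r': 1, 'p': 5}
env['t'] = 3 → {'m': 5, 'r': 1, 'p': 5, 't': 3}
env['p'] = 5+3 = 8 → {'m': 5, 'r': 1, 'p': 8, 't': 3}
env['t'] = 3+5 = 8 → {'m': 5, 'r': 1, 'p': 8, 't': 8}
env['m'] = env['r']+3 = 4 → {'m': 4, 'r': 1, 'p': 8, 't': 8}
env['k'] = 0 → {'m': 4, 'r': 1, 'p': 8, 't': 8, 'k': 0}
env['j'] = 6 → {'m': 4, 'r': 1, 'p': 8, 't': 8, 'k': 0, 'j': 6}
env['v'] = env['k']+4 = 4 → {'m': 4, 'r': 1, 'p': 8, 't': 8, 'k': 0, 'j': 6, 'v': 4}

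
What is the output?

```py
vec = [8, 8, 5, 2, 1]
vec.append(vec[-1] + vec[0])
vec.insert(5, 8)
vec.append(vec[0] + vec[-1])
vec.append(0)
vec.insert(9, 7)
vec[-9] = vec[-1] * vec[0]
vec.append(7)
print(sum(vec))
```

120

append vec[-1]+vec[0] = 1+8 = 9 → [8, 8, 5, 2, 1, 9]
insert 8 at 5 → [8, 8, 5, 2, 1, 8, 9]
append vec[0]+vec[-1] = 8+9 = 17 → [8, 8, 5, 2, 1, 8, 9, 17]
append 0 → [8, 8, 5, 2, 1, 8, 9, 17, 0]
insert 7 at 9 → [8, 8, 5, 2, 1, 8, 9, 17, 0, 7]
vec[-9] = vec[-1]*vec[0] = 7*8 = 56 → [8, 56, 5, 2, 1, 8, 9, 17, 0, 7]
append 7 → [8, 56, 5, 2, 1, 8, 9, 17, 0, 7, 7]
sum = 120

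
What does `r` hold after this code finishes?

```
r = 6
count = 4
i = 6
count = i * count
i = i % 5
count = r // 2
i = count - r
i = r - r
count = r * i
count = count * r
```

count = 6*4 = 24
i = 6%5 = 1
count = 6//2 = 3
i = 3-6 = -3
i = 6-6 = 0
count = 6*0 = 0
count = 0*6 = 0

6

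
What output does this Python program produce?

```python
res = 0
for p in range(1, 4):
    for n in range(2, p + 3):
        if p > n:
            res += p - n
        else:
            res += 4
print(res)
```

p=1,n=2: not 1>2, res = 0+4 = 4
p=1,n=3: not 1>3, res = 4+4 = 8
p=2,n=2: not 2>2, res = 8+4 = 12
p=2,n=3: not 2>3, res = 12+4 = 16
p=2,n=4: not 2>4, res = 16+4 = 20
p=3,n=2: 3>2, res = 20+1 = 21
p=3,n=3: not 3>3, res = 21+4 = 25
p=3,n=4: not 3>4, res = 25+4 = 29
p=3,n=5: not 3>5, res = 29+4 = 33

33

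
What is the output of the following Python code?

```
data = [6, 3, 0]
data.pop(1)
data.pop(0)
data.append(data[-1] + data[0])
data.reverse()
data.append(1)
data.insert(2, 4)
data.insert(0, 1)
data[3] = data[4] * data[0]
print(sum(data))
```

3

pop(1) removes 3 → [6, 0]
pop(0) removes 6 → [0]
append data[-1]+data[0] = 0+0 = 0 → [0, 0]
reverse → [0, 0]
append 1 → [0, 0, 1]
insert 4 at 2 → [0, 0, 4, 1]
insert 1 at 0 → [1, 0, 0, 4, 1]
data[3] = data[4]*data[0] = 1*1 = 1 → [1, 0, 0, 1, 1]
sum = 3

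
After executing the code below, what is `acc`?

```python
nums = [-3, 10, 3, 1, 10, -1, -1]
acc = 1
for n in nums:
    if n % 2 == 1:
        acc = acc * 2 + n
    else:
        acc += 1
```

29

n=-3: odd, acc = 1*2+(-3) = -1
n=10: not odd, acc = (-1)+1 = 0
n=3: odd, acc = 0*2+3 = 3
n=1: odd, acc = 3*2+1 = 7
n=10: not odd, acc = 7+1 = 8
n=-1: odd, acc = 8*2+(-1) = 15
n=-1: odd, acc = 15*2+(-1) = 29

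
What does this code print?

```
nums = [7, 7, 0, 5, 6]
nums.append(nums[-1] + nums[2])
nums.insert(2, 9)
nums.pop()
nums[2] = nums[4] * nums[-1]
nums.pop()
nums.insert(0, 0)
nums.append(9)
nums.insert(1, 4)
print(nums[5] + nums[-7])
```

append nums[-1]+nums[2] = 6+0 = 6 → [7, 7, 0, 5, 6, 6]
insert 9 at 2 → [7, 7, 9, 0, 5, 6, 6]
pop() removes 6 → [7, 7, 9, 0, 5, 6]
nums[2] = nums[4]*nums[-1] = 5*6 = 30 → [7, 7, 30, 0, 5, 6]
pop() removes 6 → [7, 7, 30, 0, 5]
insert 0 at 0 → [0, 7, 7, 30, 0, 5]
append 9 → [0, 7, 7, 30, 0, 5, 9]
insert 4 at 1 → [0, 4, 7, 7, 30, 0, 5, 9]
nums[5]+nums[-7] = 0+4 = 4

4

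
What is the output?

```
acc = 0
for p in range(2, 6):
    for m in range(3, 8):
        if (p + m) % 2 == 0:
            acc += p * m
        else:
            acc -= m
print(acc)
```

p=2,m=3: odd sum, acc = 0-3 = -3
p=2,m=4: even sum, acc = (-3)+8 = 5
p=2,m=5: odd sum, acc = 5-5 = 0
p=2,m=6: even sum, acc = 0+12 = 12
p=2,m=7: odd sum, acc = 12-7 = 5
p=3,m=3: even sum, acc = 5+9 = 14
p=3,m=4: odd sum, acc = 14-4 = 10
p=3,m=5: even sum, acc = 10+15 = 25
p=3,m=6: odd sum, acc = 25-6 = 19
p=3,m=7: even sum, acc = 19+21 = 40
p=4,m=3: odd sum, acc = 40-3 = 37
p=4,m=4: even sum, acc = 37+16 = 53
p=4,m=5: odd sum, acc = 53-5 = 48
p=4,m=6: even sum, acc = 48+24 = 72
p=4,m=7: odd sum, acc = 72-7 = 65
p=5,m=3: even sum, acc = 65+15 = 80
p=5,m=4: odd sum, acc = 80-4 = 76
p=5,m=5: even sum, acc = 76+25 = 101
p=5,m=6: odd sum, acc = 101-6 = 95
p=5,m=7: even sum, acc = 95+35 = 130

130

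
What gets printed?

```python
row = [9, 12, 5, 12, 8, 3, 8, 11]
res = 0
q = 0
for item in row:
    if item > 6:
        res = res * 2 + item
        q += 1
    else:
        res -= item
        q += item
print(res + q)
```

557

item=9: >6, res = 0*2+9 = 9; q=1
item=12: >6, res = 9*2+12 = 30; q=2
item=5: not >6, res = 30-5 = 25; q=7
item=12: >6, res = 25*2+12 = 62; q=8
item=8: >6, res = 62*2+8 = 132; q=9
item=3: not >6, res = 132-3 = 129; q=12
item=8: >6, res = 129*2+8 = 266; q=13
item=11: >6, res = 266*2+11 = 543; q=14
res+q = 543+14 = 557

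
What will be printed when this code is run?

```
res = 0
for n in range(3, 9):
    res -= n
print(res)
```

-33

n=3: res = 0-3 = -3
n=4: res = (-3)-4 = -7
n=5: res = (-7)-5 = -12
n=6: res = (-12)-6 = -18
n=7: res = (-18)-7 = -25
n=8: res = (-25)-8 = -33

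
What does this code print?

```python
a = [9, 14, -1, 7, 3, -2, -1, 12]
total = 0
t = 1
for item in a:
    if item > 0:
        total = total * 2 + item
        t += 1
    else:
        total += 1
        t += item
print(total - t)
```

item=9: >0, total = 0*2+9 = 9; t=2
item=14: >0, total = 9*2+14 = 32; t=3
item=-1: not >0, total = 32+1 = 33; t=2
item=7: >0, total = 33*2+7 = 73; t=3
item=3: >0, total = 73*2+3 = 149; t=4
item=-2: not >0, total = 149+1 = 150; t=2
item=-1: not >0, total = 150+1 = 151; t=1
item=12: >0, total = 151*2+12 = 314; t=2
total-t = 314-2 = 312

312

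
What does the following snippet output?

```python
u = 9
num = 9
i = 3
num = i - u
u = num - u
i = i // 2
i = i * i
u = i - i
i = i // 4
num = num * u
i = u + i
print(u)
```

num = 3-9 = -6
u = (-6)-9 = -15
i = 3//2 = 1
i = 1*1 = 1
u = 1-1 = 0
i = 1//4 = 0
num = (-6)*0 = 0
i = 0+0 = 0

0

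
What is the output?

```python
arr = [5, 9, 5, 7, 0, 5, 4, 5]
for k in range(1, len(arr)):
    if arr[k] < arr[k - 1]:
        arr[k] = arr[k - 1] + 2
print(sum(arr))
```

110

k=1: 9>=5, unchanged → [5, 9, 5, 7, 0, 5, 4, 5]
k=2: 5<9, arr[2] = 9+2 = 11 → [5, 9, 11, 7, 0, 5, 4, 5]
k=3: 7<11, arr[3] = 11+2 = 13 → [5, 9, 11, 13, 0, 5, 4, 5]
k=4: 0<13, arr[4] = 13+2 = 15 → [5, 9, 11, 13, 15, 5, 4, 5]
k=5: 5<15, arr[5] = 15+2 = 17 → [5, 9, 11, 13, 15, 17, 4, 5]
k=6: 4<17, arr[6] = 17+2 = 19 → [5, 9, 11, 13, 15, 17, 19, 5]
k=7: 5<19, arr[7] = 19+2 = 21 → [5, 9, 11, 13, 15, 17, 19, 21]
sum = 110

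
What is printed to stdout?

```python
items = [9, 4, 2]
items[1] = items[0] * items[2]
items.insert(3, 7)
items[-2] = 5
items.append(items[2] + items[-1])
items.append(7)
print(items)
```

[9, 18, 5, 7, 12, 7]

items[1] = items[0]*items[2] = 9*2 = 18 → [9, 18, 2]
insert 7 at 3 → [9, 18, 2, 7]
items[-2] = 5 → [9, 18, 5, 7]
append items[2]+items[-1] = 5+7 = 12 → [9, 18, 5, 7, 12]
append 7 → [9, 18, 5, 7, 12, 7]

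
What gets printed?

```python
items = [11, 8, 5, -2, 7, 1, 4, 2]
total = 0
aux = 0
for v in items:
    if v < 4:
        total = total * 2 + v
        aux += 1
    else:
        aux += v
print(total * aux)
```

v=11: not <4; aux=11
v=8: not <4; aux=19
v=5: not <4; aux=24
v=-2: <4, total = 0*2+(-2) = -2; aux=25
v=7: not <4; aux=32
v=1: <4, total = (-2)*2+1 = -3; aux=33
v=4: not <4; aux=37
v=2: <4, total = (-3)*2+2 = -4; aux=38
total*aux = (-4)*38 = -152

-152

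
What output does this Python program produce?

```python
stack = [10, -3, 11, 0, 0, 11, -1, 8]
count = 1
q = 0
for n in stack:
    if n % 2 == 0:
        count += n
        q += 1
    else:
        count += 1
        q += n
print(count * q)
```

n=10: even, count = 1+10 = 11; q=1
n=-3: not even, count = 11+1 = 12; q=-2
n=11: not even, count = 12+1 = 13; q=9
n=0: even, count = 13+0 = 13; q=10
n=0: even, count = 13+0 = 13; q=11
n=11: not even, count = 13+1 = 14; q=22
n=-1: not even, count = 14+1 = 15; q=21
n=8: even, count = 15+8 = 23; q=22
count*q = 23*22 = 506

506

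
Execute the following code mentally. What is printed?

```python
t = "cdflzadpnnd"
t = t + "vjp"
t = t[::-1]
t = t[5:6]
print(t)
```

+ 'vjp' → 'cdflzadpnndvjp'
reverse → 'pjvdnnpdazlfdc'
slice [5:6] → 'n'

n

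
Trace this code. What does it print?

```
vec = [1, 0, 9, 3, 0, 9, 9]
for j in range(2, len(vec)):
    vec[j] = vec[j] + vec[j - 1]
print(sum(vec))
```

j=2: vec[2] = 9+0 = 9 → [1, 0, 9, 3, 0, 9, 9]
j=3: vec[3] = 3+9 = 12 → [1, 0, 9, 12, 0, 9, 9]
j=4: vec[4] = 0+12 = 12 → [1, 0, 9, 12, 12, 9, 9]
j=5: vec[5] = 9+12 = 21 → [1, 0, 9, 12, 12, 21, 9]
j=6: vec[6] = 9+21 = 30 → [1, 0, 9, 12, 12, 21, 30]
sum = 85

85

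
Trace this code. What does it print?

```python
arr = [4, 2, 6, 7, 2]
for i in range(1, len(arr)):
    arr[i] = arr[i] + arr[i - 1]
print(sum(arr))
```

i=1: arr[1] = 2+4 = 6 → [4, 6, 6, 7, 2]
i=2: arr[2] = 6+6 = 12 → [4, 6, 12, 7, 2]
i=3: arr[3] = 7+12 = 19 → [4, 6, 12, 19, 2]
i=4: arr[4] = 2+19 = 21 → [4, 6, 12, 19, 21]
sum = 62

62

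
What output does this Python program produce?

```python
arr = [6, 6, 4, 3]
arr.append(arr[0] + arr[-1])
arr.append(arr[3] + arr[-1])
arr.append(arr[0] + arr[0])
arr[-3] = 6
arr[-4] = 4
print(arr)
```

[6, 6, 4, 4, 6, 12, 12]

append arr[0]+arr[-1] = 6+3 = 9 → [6, 6, 4, 3, 9]
append arr[3]+arr[-1] = 3+9 = 12 → [6, 6, 4, 3, 9, 12]
append arr[0]+arr[0] = 6+6 = 12 → [6, 6, 4, 3, 9, 12, 12]
arr[-3] = 6 → [6, 6, 4, 3, 6, 12, 12]
arr[-4] = 4 → [6, 6, 4, 4, 6, 12, 12]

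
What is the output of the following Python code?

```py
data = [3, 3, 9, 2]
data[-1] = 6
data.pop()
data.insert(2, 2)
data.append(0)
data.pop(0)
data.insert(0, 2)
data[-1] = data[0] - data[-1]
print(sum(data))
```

18

data[-1] = 6 → [3, 3, 9, 6]
pop() removes 6 → [3, 3, 9]
insert 2 at 2 → [3, 3, 2, 9]
append 0 → [3, 3, 2, 9, 0]
pop(0) removes 3 → [3, 2, 9, 0]
insert 2 at 0 → [2, 3, 2, 9, 0]
data[-1] = data[0]-data[-1] = 2-0 = 2 → [2, 3, 2, 9, 2]
sum = 18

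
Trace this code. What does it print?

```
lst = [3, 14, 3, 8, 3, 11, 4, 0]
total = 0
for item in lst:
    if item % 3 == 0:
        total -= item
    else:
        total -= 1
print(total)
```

-13

item=3: %3==0, total = 0-3 = -3
item=14: not %3==0, total = (-3)-1 = -4
item=3: %3==0, total = (-4)-3 = -7
item=8: not %3==0, total = (-7)-1 = -8
item=3: %3==0, total = (-8)-3 = -11
item=11: not %3==0, total = (-11)-1 = -12
item=4: not %3==0, total = (-12)-1 = -13
item=0: %3==0, total = (-13)-0 = -13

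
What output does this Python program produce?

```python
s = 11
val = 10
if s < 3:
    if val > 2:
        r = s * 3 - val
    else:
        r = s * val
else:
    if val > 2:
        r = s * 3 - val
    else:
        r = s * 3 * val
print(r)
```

23

s=11, val=10
s < 3 is False; val > 2 is True
→ r = s * 3 - val = 23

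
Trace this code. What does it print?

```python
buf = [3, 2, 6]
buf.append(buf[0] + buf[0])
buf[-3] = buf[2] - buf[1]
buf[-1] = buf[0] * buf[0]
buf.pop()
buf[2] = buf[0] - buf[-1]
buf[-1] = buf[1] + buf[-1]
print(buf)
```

append buf[0]+buf[0] = 3+3 = 6 → [3, 2, 6, 6]
buf[-3] = buf[2]-buf[1] = 6-2 = 4 → [3, 4, 6, 6]
buf[-1] = buf[0]*buf[0] = 3*3 = 9 → [3, 4, 6, 9]
pop() removes 9 → [3, 4, 6]
buf[2] = buf[0]-buf[-1] = 3-6 = -3 → [3, 4, -3]
buf[-1] = buf[1]+buf[-1] = 4+(-3) = 1 → [3, 4, 1]

[3, 4, 1]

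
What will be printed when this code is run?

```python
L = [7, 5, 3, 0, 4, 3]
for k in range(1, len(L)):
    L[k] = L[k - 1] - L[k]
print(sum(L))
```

-6

k=1: L[1] = 7-5 = 2 → [7, 2, 3, 0, 4, 3]
k=2: L[2] = 2-3 = -1 → [7, 2, -1, 0, 4, 3]
k=3: L[3] = (-1)-0 = -1 → [7, 2, -1, -1, 4, 3]
k=4: L[4] = (-1)-4 = -5 → [7, 2, -1, -1, -5, 3]
k=5: L[5] = (-5)-3 = -8 → [7, 2, -1, -1, -5, -8]
sum = -6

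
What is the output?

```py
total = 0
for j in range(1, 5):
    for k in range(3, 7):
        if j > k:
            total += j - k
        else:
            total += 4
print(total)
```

61

j=1,k=3: not 1>3, total = 0+4 = 4
j=1,k=4: not 1>4, total = 4+4 = 8
j=1,k=5: not 1>5, total = 8+4 = 12
j=1,k=6: not 1>6, total = 12+4 = 16
j=2,k=3: not 2>3, total = 16+4 = 20
j=2,k=4: not 2>4, total = 20+4 = 24
j=2,k=5: not 2>5, total = 24+4 = 28
j=2,k=6: not 2>6, total = 28+4 = 32
j=3,k=3: not 3>3, total = 32+4 = 36
j=3,k=4: not 3>4, total = 36+4 = 40
j=3,k=5: not 3>5, total = 40+4 = 44
j=3,k=6: not 3>6, total = 44+4 = 48
j=4,k=3: 4>3, total = 48+1 = 49
j=4,k=4: not 4>4, total = 49+4 = 53
j=4,k=5: not 4>5, total = 53+4 = 57
j=4,k=6: not 4>6, total = 57+4 = 61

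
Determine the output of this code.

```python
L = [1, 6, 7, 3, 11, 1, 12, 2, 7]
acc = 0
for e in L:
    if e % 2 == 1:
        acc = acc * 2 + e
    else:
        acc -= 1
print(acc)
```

e=1: odd, acc = 0*2+1 = 1
e=6: not odd, acc = 1-1 = 0
e=7: odd, acc = 0*2+7 = 7
e=3: odd, acc = 7*2+3 = 17
e=11: odd, acc = 17*2+11 = 45
e=1: odd, acc = 45*2+1 = 91
e=12: not odd, acc = 91-1 = 90
e=2: not odd, acc = 90-1 = 89
e=7: odd, acc = 89*2+7 = 185

185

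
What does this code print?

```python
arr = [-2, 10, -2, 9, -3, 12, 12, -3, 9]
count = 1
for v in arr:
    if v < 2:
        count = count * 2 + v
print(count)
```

v=-2: <2, count = 1*2+(-2) = 0
v=10: not <2
v=-2: <2, count = 0*2+(-2) = -2
v=9: not <2
v=-3: <2, count = (-2)*2+(-3) = -7
v=12: not <2
v=12: not <2
v=-3: <2, count = (-7)*2+(-3) = -17
v=9: not <2

-17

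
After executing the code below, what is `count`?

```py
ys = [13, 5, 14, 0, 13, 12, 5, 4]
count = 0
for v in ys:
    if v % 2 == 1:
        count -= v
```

v=13: odd, count = 0-13 = -13
v=5: odd, count = (-13)-5 = -18
v=14: not odd
v=0: not odd
v=13: odd, count = (-18)-13 = -31
v=12: not odd
v=5: odd, count = (-31)-5 = -36
v=4: not odd

-36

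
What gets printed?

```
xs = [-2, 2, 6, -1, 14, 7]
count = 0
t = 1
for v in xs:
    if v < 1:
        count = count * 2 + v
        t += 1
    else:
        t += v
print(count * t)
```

v=-2: <1, count = 0*2+(-2) = -2; t=2
v=2: not <1; t=4
v=6: not <1; t=10
v=-1: <1, count = (-2)*2+(-1) = -5; t=11
v=14: not <1; t=25
v=7: not <1; t=32
count*t = (-5)*32 = -160

-160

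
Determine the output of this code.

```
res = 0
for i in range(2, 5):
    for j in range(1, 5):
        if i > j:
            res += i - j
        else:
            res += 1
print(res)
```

16

i=2,j=1: 2>1, res = 0+1 = 1
i=2,j=2: not 2>2, res = 1+1 = 2
i=2,j=3: not 2>3, res = 2+1 = 3
i=2,j=4: not 2>4, res = 3+1 = 4
i=3,j=1: 3>1, res = 4+2 = 6
i=3,j=2: 3>2, res = 6+1 = 7
i=3,j=3: not 3>3, res = 7+1 = 8
i=3,j=4: not 3>4, res = 8+1 = 9
i=4,j=1: 4>1, res = 9+3 = 12
i=4,j=2: 4>2, res = 12+2 = 14
i=4,j=3: 4>3, res = 14+1 = 15
i=4,j=4: not 4>4, res = 15+1 = 16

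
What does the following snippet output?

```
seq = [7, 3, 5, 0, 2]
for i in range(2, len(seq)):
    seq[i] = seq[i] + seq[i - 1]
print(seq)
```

[7, 3, 8, 8, 10]

i=2: seq[2] = 5+3 = 8 → [7, 3, 8, 0, 2]
i=3: seq[3] = 0+8 = 8 → [7, 3, 8, 8, 2]
i=4: seq[4] = 2+8 = 10 → [7, 3, 8, 8, 10]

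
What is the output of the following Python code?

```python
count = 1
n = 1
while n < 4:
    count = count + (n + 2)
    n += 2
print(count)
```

n=1: count = 1+3 = 4
n=3: count = 4+5 = 9

9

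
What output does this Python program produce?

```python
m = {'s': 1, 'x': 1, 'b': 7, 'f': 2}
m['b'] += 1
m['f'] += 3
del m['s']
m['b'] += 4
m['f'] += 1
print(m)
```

{'x': 1, 'b': 12, 'f': 6}

m['b'] = 7+1 = 8 → {'s': 1, 'x': 1, 'b': 8, 'f': 2}
m['f'] = 2+3 = 5 → {'s': 1, 'x': 1, 'b': 8, 'f': 5}
del 's' → {'x': 1, 'b': 8, 'f': 5}
m['b'] = 8+4 = 12 → {'x': 1, 'b': 12, 'f': 5}
m['f'] = 5+1 = 6 → {'x': 1, 'b': 12, 'f': 6}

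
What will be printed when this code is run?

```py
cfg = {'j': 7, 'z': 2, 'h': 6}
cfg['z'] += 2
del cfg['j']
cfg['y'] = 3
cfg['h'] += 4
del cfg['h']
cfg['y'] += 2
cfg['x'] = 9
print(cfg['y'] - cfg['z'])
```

cfg['z'] = 2+2 = 4 → {'j': 7, 'z': 4, 'h': 6}
del 'j' → {'z': 4, 'h': 6}
cfg['y'] = 3 → {'z': 4, 'h': 6, 'y': 3}
cfg['h'] = 6+4 = 10 → {'z': 4, 'h': 10, 'y': 3}
del 'h' → {'z': 4, 'y': 3}
cfg['y'] = 3+2 = 5 → {'z': 4, 'y': 5}
cfg['x'] = 9 → {'z': 4, 'y': 5, 'x': 9}
cfg['y']-cfg['z'] = 5-4 = 1

1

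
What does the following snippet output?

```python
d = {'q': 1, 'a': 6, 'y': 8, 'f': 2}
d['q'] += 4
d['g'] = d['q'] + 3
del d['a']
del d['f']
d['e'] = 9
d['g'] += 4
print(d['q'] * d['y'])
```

d['q'] = 1+4 = 5 → {'q': 5, 'a': 6, 'y': 8, 'f': 2}
d['g'] = d['q']+3 = 8 → {'q': 5, 'a': 6, 'y': 8, 'f': 2, 'g': 8}
del 'a' → {'q': 5, 'y': 8, 'f': 2, 'g': 8}
del 'f' → {'q': 5, 'y': 8, 'g': 8}
d['e'] = 9 → {'q': 5, 'y': 8, 'g': 8, 'e': 9}
d['g'] = 8+4 = 12 → {'q': 5, 'y': 8, 'g': 12, 'e': 9}
d['q']*d['y'] = 5*8 = 40

40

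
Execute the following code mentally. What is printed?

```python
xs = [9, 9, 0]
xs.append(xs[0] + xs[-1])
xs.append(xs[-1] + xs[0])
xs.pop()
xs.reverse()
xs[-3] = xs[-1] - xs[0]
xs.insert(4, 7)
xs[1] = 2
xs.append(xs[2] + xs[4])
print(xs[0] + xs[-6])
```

18

append xs[0]+xs[-1] = 9+0 = 9 → [9, 9, 0, 9]
append xs[-1]+xs[0] = 9+9 = 18 → [9, 9, 0, 9, 18]
pop() removes 18 → [9, 9, 0, 9]
reverse → [9, 0, 9, 9]
xs[-3] = xs[-1]-xs[0] = 9-9 = 0 → [9, 0, 9, 9]
insert 7 at 4 → [9, 0, 9, 9, 7]
xs[1] = 2 → [9, 2, 9, 9, 7]
append xs[2]+xs[4] = 9+7 = 16 → [9, 2, 9, 9, 7, 16]
xs[0]+xs[-6] = 9+9 = 18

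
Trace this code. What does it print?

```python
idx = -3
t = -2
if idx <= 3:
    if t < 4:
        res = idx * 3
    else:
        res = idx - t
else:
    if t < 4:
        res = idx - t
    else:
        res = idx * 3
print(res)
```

-9

idx=-3, t=-2
idx <= 3 is True; t < 4 is True
→ res = idx * 3 = -9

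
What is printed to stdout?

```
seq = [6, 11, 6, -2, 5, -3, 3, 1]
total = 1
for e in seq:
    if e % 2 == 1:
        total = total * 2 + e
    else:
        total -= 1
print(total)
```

179

e=6: not odd, total = 1-1 = 0
e=11: odd, total = 0*2+11 = 11
e=6: not odd, total = 11-1 = 10
e=-2: not odd, total = 10-1 = 9
e=5: odd, total = 9*2+5 = 23
e=-3: odd, total = 23*2+(-3) = 43
e=3: odd, total = 43*2+3 = 89
e=1: odd, total = 89*2+1 = 179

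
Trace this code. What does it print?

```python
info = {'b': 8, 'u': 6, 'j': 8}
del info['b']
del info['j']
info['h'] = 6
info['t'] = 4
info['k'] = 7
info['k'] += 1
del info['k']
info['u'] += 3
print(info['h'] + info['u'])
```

del 'b' → {'u': 6, 'j': 8}
del 'j' → {'u': 6}
info['h'] = 6 → {'u': 6, 'h': 6}
info['t'] = 4 → {'u': 6, 'h': 6, 't': 4}
info['k'] = 7 → {'u': 6, 'h': 6, 't': 4, 'k': 7}
info['k'] = 7+1 = 8 → {'u': 6, 'h': 6, 't': 4, 'k': 8}
del 'k' → {'u': 6, 'h': 6, 't': 4}
info['u'] = 6+3 = 9 → {'u': 9, 'h': 6, 't': 4}
info['h']+info['u'] = 6+9 = 15

15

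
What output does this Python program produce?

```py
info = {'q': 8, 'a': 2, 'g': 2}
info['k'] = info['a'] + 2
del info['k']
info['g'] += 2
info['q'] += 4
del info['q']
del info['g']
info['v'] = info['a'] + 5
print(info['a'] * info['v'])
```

14

info['k'] = info['a']+2 = 4 → {'q': 8, 'a': 2, 'g': 2, 'k': 4}
del 'k' → {'q': 8, 'a': 2, 'g': 2}
info['g'] = 2+2 = 4 → {'q': 8, 'a': 2, 'g': 4}
info['q'] = 8+4 = 12 → {'q': 12, 'a': 2, 'g': 4}
del 'q' → {'a': 2, 'g': 4}
del 'g' → {'a': 2}
info['v'] = info['a']+5 = 7 → {'a': 2, 'v': 7}
info['a']*info['v'] = 2*7 = 14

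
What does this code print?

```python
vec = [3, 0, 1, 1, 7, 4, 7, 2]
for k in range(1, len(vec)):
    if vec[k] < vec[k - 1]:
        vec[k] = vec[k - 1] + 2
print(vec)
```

[3, 5, 7, 9, 11, 13, 15, 17]

k=1: 0<3, vec[1] = 3+2 = 5 → [3, 5, 1, 1, 7, 4, 7, 2]
k=2: 1<5, vec[2] = 5+2 = 7 → [3, 5, 7, 1, 7, 4, 7, 2]
k=3: 1<7, vec[3] = 7+2 = 9 → [3, 5, 7, 9, 7, 4, 7, 2]
k=4: 7<9, vec[4] = 9+2 = 11 → [3, 5, 7, 9, 11, 4, 7, 2]
k=5: 4<11, vec[5] = 11+2 = 13 → [3, 5, 7, 9, 11, 13, 7, 2]
k=6: 7<13, vec[6] = 13+2 = 15 → [3, 5, 7, 9, 11, 13, 15, 2]
k=7: 2<15, vec[7] = 15+2 = 17 → [3, 5, 7, 9, 11, 13, 15, 17]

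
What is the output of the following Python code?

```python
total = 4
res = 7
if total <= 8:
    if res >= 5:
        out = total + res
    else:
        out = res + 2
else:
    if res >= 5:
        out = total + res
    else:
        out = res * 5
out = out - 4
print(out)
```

total=4, res=7
total <= 8 is True; res >= 5 is True
→ out = total + res = 11
out = 11-4 = 7

7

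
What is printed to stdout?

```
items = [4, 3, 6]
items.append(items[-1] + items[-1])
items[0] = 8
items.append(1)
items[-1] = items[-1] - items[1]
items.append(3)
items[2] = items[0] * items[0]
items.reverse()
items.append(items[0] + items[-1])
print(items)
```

append items[-1]+items[-1] = 6+6 = 12 → [4, 3, 6, 12]
items[0] = 8 → [8, 3, 6, 12]
append 1 → [8, 3, 6, 12, 1]
items[-1] = items[-1]-items[1] = 1-3 = -2 → [8, 3, 6, 12, -2]
append 3 → [8, 3, 6, 12, -2, 3]
items[2] = items[0]*items[0] = 8*8 = 64 → [8, 3, 64, 12, -2, 3]
reverse → [3, -2, 12, 64, 3, 8]
append items[0]+items[-1] = 3+8 = 11 → [3, -2, 12, 64, 3, 8, 11]

[3, -2, 12, 64, 3, 8, 11]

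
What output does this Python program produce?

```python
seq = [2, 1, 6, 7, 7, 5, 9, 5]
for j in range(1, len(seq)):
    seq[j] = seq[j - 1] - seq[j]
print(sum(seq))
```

j=1: seq[1] = 2-1 = 1 → [2, 1, 6, 7, 7, 5, 9, 5]
j=2: seq[2] = 1-6 = -5 → [2, 1, -5, 7, 7, 5, 9, 5]
j=3: seq[3] = (-5)-7 = -12 → [2, 1, -5, -12, 7, 5, 9, 5]
j=4: seq[4] = (-12)-7 = -19 → [2, 1, -5, -12, -19, 5, 9, 5]
j=5: seq[5] = (-19)-5 = -24 → [2, 1, -5, -12, -19, -24, 9, 5]
j=6: seq[6] = (-24)-9 = -33 → [2, 1, -5, -12, -19, -24, -33, 5]
j=7: seq[7] = (-33)-5 = -38 → [2, 1, -5, -12, -19, -24, -33, -38]
sum = -128

-128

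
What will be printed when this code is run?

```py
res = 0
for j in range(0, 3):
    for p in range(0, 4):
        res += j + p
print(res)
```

30

j=0,p=0: res = 0+0 = 0
j=0,p=1: res = 0+1 = 1
j=0,p=2: res = 1+2 = 3
j=0,p=3: res = 3+3 = 6
j=1,p=0: res = 6+1 = 7
j=1,p=1: res = 7+2 = 9
j=1,p=2: res = 9+3 = 12
j=1,p=3: res = 12+4 = 16
j=2,p=0: res = 16+2 = 18
j=2,p=1: res = 18+3 = 21
j=2,p=2: res = 21+4 = 25
j=2,p=3: res = 25+5 = 30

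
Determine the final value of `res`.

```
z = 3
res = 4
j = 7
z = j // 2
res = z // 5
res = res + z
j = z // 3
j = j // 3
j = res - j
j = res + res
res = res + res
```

6

z = 7//2 = 3
res = 3//5 = 0
res = 0+3 = 3
j = 3//3 = 1
j = 1//3 = 0
j = 3-0 = 3
j = 3+3 = 6
res = 3+3 = 6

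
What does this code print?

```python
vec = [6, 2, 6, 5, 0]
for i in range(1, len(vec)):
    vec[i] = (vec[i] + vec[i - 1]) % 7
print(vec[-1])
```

5

i=1: vec[1] = (2+6)%7 = 1 → [6, 1, 6, 5, 0]
i=2: vec[2] = (6+1)%7 = 0 → [6, 1, 0, 5, 0]
i=3: vec[3] = (5+0)%7 = 5 → [6, 1, 0, 5, 0]
i=4: vec[4] = (0+5)%7 = 5 → [6, 1, 0, 5, 5]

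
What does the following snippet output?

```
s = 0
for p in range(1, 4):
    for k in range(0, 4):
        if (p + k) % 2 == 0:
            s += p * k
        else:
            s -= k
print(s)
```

p=1,k=0: odd sum, s = 0-0 = 0
p=1,k=1: even sum, s = 0+1 = 1
p=1,k=2: odd sum, s = 1-2 = -1
p=1,k=3: even sum, s = (-1)+3 = 2
p=2,k=0: even sum, s = 2+0 = 2
p=2,k=1: odd sum, s = 2-1 = 1
p=2,k=2: even sum, s = 1+4 = 5
p=2,k=3: odd sum, s = 5-3 = 2
p=3,k=0: odd sum, s = 2-0 = 2
p=3,k=1: even sum, s = 2+3 = 5
p=3,k=2: odd sum, s = 5-2 = 3
p=3,k=3: even sum, s = 3+9 = 12

12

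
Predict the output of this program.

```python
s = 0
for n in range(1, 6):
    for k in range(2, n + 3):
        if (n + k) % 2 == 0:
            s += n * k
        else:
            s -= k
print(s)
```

131

n=1,k=2: odd sum, s = 0-2 = -2
n=1,k=3: even sum, s = (-2)+3 = 1
n=2,k=2: even sum, s = 1+4 = 5
n=2,k=3: odd sum, s = 5-3 = 2
n=2,k=4: even sum, s = 2+8 = 10
n=3,k=2: odd sum, s = 10-2 = 8
n=3,k=3: even sum, s = 8+9 = 17
n=3,k=4: odd sum, s = 17-4 = 13
n=3,k=5: even sum, s = 13+15 = 28
n=4,k=2: even sum, s = 28+8 = 36
n=4,k=3: odd sum, s = 36-3 = 33
n=4,k=4: even sum, s = 33+16 = 49
n=4,k=5: odd sum, s = 49-5 = 44
n=4,k=6: even sum, s = 44+24 = 68
n=5,k=2: odd sum, s = 68-2 = 66
n=5,k=3: even sum, s = 66+15 = 81
n=5,k=4: odd sum, s = 81-4 = 77
n=5,k=5: even sum, s = 77+25 = 102
n=5,k=6: odd sum, s = 102-6 = 96
n=5,k=7: even sum, s = 96+35 = 131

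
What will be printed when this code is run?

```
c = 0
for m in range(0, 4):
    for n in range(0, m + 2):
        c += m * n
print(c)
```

45

m=0,n=0: c = 0+0 = 0
m=0,n=1: c = 0+0 = 0
m=1,n=0: c = 0+0 = 0
m=1,n=1: c = 0+1 = 1
m=1,n=2: c = 1+2 = 3
m=2,n=0: c = 3+0 = 3
m=2,n=1: c = 3+2 = 5
m=2,n=2: c = 5+4 = 9
m=2,n=3: c = 9+6 = 15
m=3,n=0: c = 15+0 = 15
m=3,n=1: c = 15+3 = 18
m=3,n=2: c = 18+6 = 24
m=3,n=3: c = 24+9 = 33
m=3,n=4: c = 33+12 = 45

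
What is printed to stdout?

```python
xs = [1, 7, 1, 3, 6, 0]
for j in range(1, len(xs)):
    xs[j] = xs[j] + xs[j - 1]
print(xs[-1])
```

18

j=1: xs[1] = 7+1 = 8 → [1, 8, 1, 3, 6, 0]
j=2: xs[2] = 1+8 = 9 → [1, 8, 9, 3, 6, 0]
j=3: xs[3] = 3+9 = 12 → [1, 8, 9, 12, 6, 0]
j=4: xs[4] = 6+12 = 18 → [1, 8, 9, 12, 18, 0]
j=5: xs[5] = 0+18 = 18 → [1, 8, 9, 12, 18, 18]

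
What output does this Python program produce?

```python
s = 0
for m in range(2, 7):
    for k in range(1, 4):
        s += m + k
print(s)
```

m=2,k=1: s = 0+3 = 3
m=2,k=2: s = 3+4 = 7
m=2,k=3: s = 7+5 = 12
m=3,k=1: s = 12+4 = 16
m=3,k=2: s = 16+5 = 21
m=3,k=3: s = 21+6 = 27
m=4,k=1: s = 27+5 = 32
m=4,k=2: s = 32+6 = 38
m=4,k=3: s = 38+7 = 45
m=5,k=1: s = 45+6 = 51
m=5,k=2: s = 51+7 = 58
m=5,k=3: s = 58+8 = 66
m=6,k=1: s = 66+7 = 73
m=6,k=2: s = 73+8 = 81
m=6,k=3: s = 81+9 = 90

90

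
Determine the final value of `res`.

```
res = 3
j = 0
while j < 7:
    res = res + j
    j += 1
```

j=0: res = 3+0 = 3
j=1: res = 3+1 = 4
j=2: res = 4+2 = 6
j=3: res = 6+3 = 9
j=4: res = 9+4 = 13
j=5: res = 13+5 = 18
j=6: res = 18+6 = 24

24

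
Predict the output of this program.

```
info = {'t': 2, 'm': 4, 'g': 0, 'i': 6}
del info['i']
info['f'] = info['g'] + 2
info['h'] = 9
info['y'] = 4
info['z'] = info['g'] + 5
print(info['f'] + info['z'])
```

7

del 'i' → {'t': 2, 'm': 4, 'g': 0}
info['f'] = info['g']+2 = 2 → {'t': 2, 'm': 4, 'g': 0, 'f': 2}
info['h'] = 9 → {'t': 2, 'm': 4, 'g': 0, 'f': 2, 'h': 9}
info['y'] = 4 → {'t': 2, 'm': 4, 'g': 0, 'f': 2, 'h': 9, 'y': 4}
info['z'] = info['g']+5 = 5 → {'t': 2, 'm': 4, 'g': 0, 'f': 2, 'h': 9, 'y': 4, 'z': 5}
info['f']+info['z'] = 2+5 = 7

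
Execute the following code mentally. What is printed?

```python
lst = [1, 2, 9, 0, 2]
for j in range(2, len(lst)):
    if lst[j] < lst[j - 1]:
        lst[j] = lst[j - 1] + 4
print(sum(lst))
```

j=2: 9>=2, unchanged → [1, 2, 9, 0, 2]
j=3: 0<9, lst[3] = 9+4 = 13 → [1, 2, 9, 13, 2]
j=4: 2<13, lst[4] = 13+4 = 17 → [1, 2, 9, 13, 17]
sum = 42

42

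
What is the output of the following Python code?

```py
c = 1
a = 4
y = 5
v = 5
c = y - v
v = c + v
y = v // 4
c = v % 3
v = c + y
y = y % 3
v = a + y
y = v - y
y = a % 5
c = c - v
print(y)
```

4

c = 5-5 = 0
v = 0+5 = 5
y = 5//4 = 1
c = 5%3 = 2
v = 2+1 = 3
y = 1%3 = 1
v = 4+1 = 5
y = 5-1 = 4
y = 4%5 = 4
c = 2-5 = -3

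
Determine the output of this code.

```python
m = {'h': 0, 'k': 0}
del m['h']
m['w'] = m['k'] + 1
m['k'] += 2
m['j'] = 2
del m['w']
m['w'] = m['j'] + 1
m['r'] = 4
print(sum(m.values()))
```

11

del 'h' → {'k': 0}
m['w'] = m['k']+1 = 1 → {'k': 0, 'w': 1}
m['k'] = 0+2 = 2 → {'k': 2, 'w': 1}
m['j'] = 2 → {'k': 2, 'w': 1, 'j': 2}
del 'w' → {'k': 2, 'j': 2}
m['w'] = m['j']+1 = 3 → {'k': 2, 'j': 2, 'w': 3}
m['r'] = 4 → {'k': 2, 'j': 2, 'w': 3, 'r': 4}
sum of values = 11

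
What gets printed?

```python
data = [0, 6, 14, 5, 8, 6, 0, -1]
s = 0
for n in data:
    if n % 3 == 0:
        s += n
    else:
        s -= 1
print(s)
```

n=0: %3==0, s = 0+0 = 0
n=6: %3==0, s = 0+6 = 6
n=14: not %3==0, s = 6-1 = 5
n=5: not %3==0, s = 5-1 = 4
n=8: not %3==0, s = 4-1 = 3
n=6: %3==0, s = 3+6 = 9
n=0: %3==0, s = 9+0 = 9
n=-1: not %3==0, s = 9-1 = 8

8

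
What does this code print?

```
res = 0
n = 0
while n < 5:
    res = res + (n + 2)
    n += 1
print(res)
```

20

n=0: res = 0+2 = 2
n=1: res = 2+3 = 5
n=2: res = 5+4 = 9
n=3: res = 9+5 = 14
n=4: res = 14+6 = 20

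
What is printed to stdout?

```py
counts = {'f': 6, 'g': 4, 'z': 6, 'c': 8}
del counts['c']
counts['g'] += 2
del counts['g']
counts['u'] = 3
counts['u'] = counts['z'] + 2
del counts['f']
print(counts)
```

del 'c' → {'f': 6, 'g': 4, 'z': 6}
counts['g'] = 4+2 = 6 → {'f': 6, 'g': 6, 'z': 6}
del 'g' → {'f': 6, 'z': 6}
counts['u'] = 3 → {'f': 6, 'z': 6, 'u': 3}
counts['u'] = counts['z']+2 = 8 → {'f': 6, 'z': 6, 'u': 8}
del 'f' → {'z': 6, 'u': 8}

{'z': 6, 'u': 8}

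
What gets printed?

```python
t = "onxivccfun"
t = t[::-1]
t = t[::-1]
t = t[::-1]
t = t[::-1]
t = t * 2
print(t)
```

onxivccfunonxivccfun

reverse → 'nufccvixno'
reverse → 'onxivccfun'
reverse → 'nufccvixno'
reverse → 'onxivccfun'
repeat ×2 → 'onxivccfunonxivccfun'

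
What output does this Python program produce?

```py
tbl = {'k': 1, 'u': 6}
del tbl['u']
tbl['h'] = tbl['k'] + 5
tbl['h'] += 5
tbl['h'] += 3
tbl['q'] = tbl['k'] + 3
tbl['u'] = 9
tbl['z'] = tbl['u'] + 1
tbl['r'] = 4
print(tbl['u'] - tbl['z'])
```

del 'u' → {'k': 1}
tbl['h'] = tbl['k']+5 = 6 → {'k': 1, 'h': 6}
tbl['h'] = 6+5 = 11 → {'k': 1, 'h': 11}
tbl['h'] = 11+3 = 14 → {'k': 1, 'h': 14}
tbl['q'] = tbl['k']+3 = 4 → {'k': 1, 'h': 14, 'q': 4}
tbl['u'] = 9 → {'k': 1, 'h': 14, 'q': 4, 'u': 9}
tbl['z'] = tbl['u']+1 = 10 → {'k': 1, 'h': 14, 'q': 4, 'u': 9, 'z': 10}
tbl['r'] = 4 → {'k': 1, 'h': 14, 'q': 4, 'u': 9, 'z': 10, 'r': 4}
tbl['u']-tbl['z'] = 9-10 = -1

-1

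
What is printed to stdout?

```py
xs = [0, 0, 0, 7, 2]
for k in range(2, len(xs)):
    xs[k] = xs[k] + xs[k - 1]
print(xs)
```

[0, 0, 0, 7, 9]

k=2: xs[2] = 0+0 = 0 → [0, 0, 0, 7, 2]
k=3: xs[3] = 7+0 = 7 → [0, 0, 0, 7, 2]
k=4: xs[4] = 2+7 = 9 → [0, 0, 0, 7, 9]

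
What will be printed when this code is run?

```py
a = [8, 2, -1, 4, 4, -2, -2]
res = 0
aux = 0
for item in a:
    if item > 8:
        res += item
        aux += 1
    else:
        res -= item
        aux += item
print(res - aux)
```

item=8: not >8, res = 0-8 = -8; aux=8
item=2: not >8, res = (-8)-2 = -10; aux=10
item=-1: not >8, res = (-10)-(-1) = -9; aux=9
item=4: not >8, res = (-9)-4 = -13; aux=13
item=4: not >8, res = (-13)-4 = -17; aux=17
item=-2: not >8, res = (-17)-(-2) = -15; aux=15
item=-2: not >8, res = (-15)-(-2) = -13; aux=13
res-aux = (-13)-13 = -26

-26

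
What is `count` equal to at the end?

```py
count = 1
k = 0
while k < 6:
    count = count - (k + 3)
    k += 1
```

k=0: count = 1-3 = -2
k=1: count = (-2)-4 = -6
k=2: count = (-6)-5 = -11
k=3: count = (-11)-6 = -17
k=4: count = (-17)-7 = -24
k=5: count = (-24)-8 = -32

-32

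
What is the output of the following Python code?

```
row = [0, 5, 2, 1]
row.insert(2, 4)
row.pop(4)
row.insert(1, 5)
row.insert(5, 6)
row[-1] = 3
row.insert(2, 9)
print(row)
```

[0, 5, 9, 5, 4, 2, 3]

insert 4 at 2 → [0, 5, 4, 2, 1]
pop(4) removes 1 → [0, 5, 4, 2]
insert 5 at 1 → [0, 5, 5, 4, 2]
insert 6 at 5 → [0, 5, 5, 4, 2, 6]
row[-1] = 3 → [0, 5, 5, 4, 2, 3]
insert 9 at 2 → [0, 5, 9, 5, 4, 2, 3]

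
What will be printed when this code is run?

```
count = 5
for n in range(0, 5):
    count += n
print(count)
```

15

n=0: count = 5+0 = 5
n=1: count = 5+1 = 6
n=2: count = 6+2 = 8
n=3: count = 8+3 = 11
n=4: count = 11+4 = 15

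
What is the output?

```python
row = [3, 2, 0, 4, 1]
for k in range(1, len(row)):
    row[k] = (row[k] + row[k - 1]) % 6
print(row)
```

k=1: row[1] = (2+3)%6 = 5 → [3, 5, 0, 4, 1]
k=2: row[2] = (0+5)%6 = 5 → [3, 5, 5, 4, 1]
k=3: row[3] = (4+5)%6 = 3 → [3, 5, 5, 3, 1]
k=4: row[4] = (1+3)%6 = 4 → [3, 5, 5, 3, 4]

[3, 5, 5, 3, 4]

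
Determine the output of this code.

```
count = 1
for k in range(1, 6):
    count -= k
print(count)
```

-14

k=1: count = 1-1 = 0
k=2: count = 0-2 = -2
k=3: count = (-2)-3 = -5
k=4: count = (-5)-4 = -9
k=5: count = (-9)-5 = -14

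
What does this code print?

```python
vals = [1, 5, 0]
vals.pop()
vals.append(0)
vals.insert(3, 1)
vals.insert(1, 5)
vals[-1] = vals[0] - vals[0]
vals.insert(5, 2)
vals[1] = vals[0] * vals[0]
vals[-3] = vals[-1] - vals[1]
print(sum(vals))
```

pop() removes 0 → [1, 5]
append 0 → [1, 5, 0]
insert 1 at 3 → [1, 5, 0, 1]
insert 5 at 1 → [1, 5, 5, 0, 1]
vals[-1] = vals[0]-vals[0] = 1-1 = 0 → [1, 5, 5, 0, 0]
insert 2 at 5 → [1, 5, 5, 0, 0, 2]
vals[1] = vals[0]*vals[0] = 1*1 = 1 → [1, 1, 5, 0, 0, 2]
vals[-3] = vals[-1]-vals[1] = 2-1 = 1 → [1, 1, 5, 1, 0, 2]
sum = 10

10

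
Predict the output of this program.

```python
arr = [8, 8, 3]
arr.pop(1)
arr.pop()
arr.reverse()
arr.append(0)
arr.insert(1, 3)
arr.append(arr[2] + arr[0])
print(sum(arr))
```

19

pop(1) removes 8 → [8, 3]
pop() removes 3 → [8]
reverse → [8]
append 0 → [8, 0]
insert 3 at 1 → [8, 3, 0]
append arr[2]+arr[0] = 0+8 = 8 → [8, 3, 0, 8]
sum = 19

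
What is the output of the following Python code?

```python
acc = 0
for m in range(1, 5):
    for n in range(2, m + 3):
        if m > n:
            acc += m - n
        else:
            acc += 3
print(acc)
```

m=1,n=2: not 1>2, acc = 0+3 = 3
m=1,n=3: not 1>3, acc = 3+3 = 6
m=2,n=2: not 2>2, acc = 6+3 = 9
m=2,n=3: not 2>3, acc = 9+3 = 12
m=2,n=4: not 2>4, acc = 12+3 = 15
m=3,n=2: 3>2, acc = 15+1 = 16
m=3,n=3: not 3>3, acc = 16+3 = 19
m=3,n=4: not 3>4, acc = 19+3 = 22
m=3,n=5: not 3>5, acc = 22+3 = 25
m=4,n=2: 4>2, acc = 25+2 = 27
m=4,n=3: 4>3, acc = 27+1 = 28
m=4,n=4: not 4>4, acc = 28+3 = 31
m=4,n=5: not 4>5, acc = 31+3 = 34
m=4,n=6: not 4>6, acc = 34+3 = 37

37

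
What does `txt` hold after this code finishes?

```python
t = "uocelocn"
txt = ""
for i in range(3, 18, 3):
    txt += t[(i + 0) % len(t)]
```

'ecoln'

i=3: add t[3]='e' → 'e'
i=6: add t[6]='c' → 'ec'
i=9: add t[1]='o' → 'eco'
i=12: add t[4]='l' → 'ecol'
i=15: add t[7]='n' → 'ecoln'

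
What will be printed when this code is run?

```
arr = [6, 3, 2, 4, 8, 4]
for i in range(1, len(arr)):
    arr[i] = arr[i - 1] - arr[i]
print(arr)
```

[6, 3, 1, -3, -11, -15]

i=1: arr[1] = 6-3 = 3 → [6, 3, 2, 4, 8, 4]
i=2: arr[2] = 3-2 = 1 → [6, 3, 1, 4, 8, 4]
i=3: arr[3] = 1-4 = -3 → [6, 3, 1, -3, 8, 4]
i=4: arr[4] = (-3)-8 = -11 → [6, 3, 1, -3, -11, 4]
i=5: arr[5] = (-11)-4 = -15 → [6, 3, 1, -3, -11, -15]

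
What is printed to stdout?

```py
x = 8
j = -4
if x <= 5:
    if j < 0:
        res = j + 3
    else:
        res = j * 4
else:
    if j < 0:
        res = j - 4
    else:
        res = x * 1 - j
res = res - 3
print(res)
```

x=8, j=-4
x <= 5 is False; j < 0 is True
→ res = j - 4 = -8
res = (-8)-3 = -11

-11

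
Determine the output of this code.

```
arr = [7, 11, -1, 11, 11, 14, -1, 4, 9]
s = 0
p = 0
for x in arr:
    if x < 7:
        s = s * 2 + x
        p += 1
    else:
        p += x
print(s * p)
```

-132

x=7: not <7; p=7
x=11: not <7; p=18
x=-1: <7, s = 0*2+(-1) = -1; p=19
x=11: not <7; p=30
x=11: not <7; p=41
x=14: not <7; p=55
x=-1: <7, s = (-1)*2+(-1) = -3; p=56
x=4: <7, s = (-3)*2+4 = -2; p=57
x=9: not <7; p=66
s*p = (-2)*66 = -132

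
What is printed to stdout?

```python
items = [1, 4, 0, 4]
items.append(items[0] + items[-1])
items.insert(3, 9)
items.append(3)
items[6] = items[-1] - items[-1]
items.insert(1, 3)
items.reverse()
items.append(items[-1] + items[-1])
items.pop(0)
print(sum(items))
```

append items[0]+items[-1] = 1+4 = 5 → [1, 4, 0, 4, 5]
insert 9 at 3 → [1, 4, 0, 9, 4, 5]
append 3 → [1, 4, 0, 9, 4, 5, 3]
items[6] = items[-1]-items[-1] = 3-3 = 0 → [1, 4, 0, 9, 4, 5, 0]
insert 3 at 1 → [1, 3, 4, 0, 9, 4, 5, 0]
reverse → [0, 5, 4, 9, 0, 4, 3, 1]
append items[-1]+items[-1] = 1+1 = 2 → [0, 5, 4, 9, 0, 4, 3, 1, 2]
pop(0) removes 0 → [5, 4, 9, 0, 4, 3, 1, 2]
sum = 28

28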